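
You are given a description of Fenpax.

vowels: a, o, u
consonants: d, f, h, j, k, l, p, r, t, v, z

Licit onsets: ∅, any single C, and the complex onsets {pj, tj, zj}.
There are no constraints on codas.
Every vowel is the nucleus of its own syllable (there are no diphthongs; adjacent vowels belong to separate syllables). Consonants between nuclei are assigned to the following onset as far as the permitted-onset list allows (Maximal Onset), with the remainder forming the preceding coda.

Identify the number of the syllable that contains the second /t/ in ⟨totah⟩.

The vowels are o, a — 2 nuclei, so 2 syllables.
/o…a/ gap (V1→V2): just /t/ — single C goes to the following onset.
Result: to.tah.
The second /t/ is in the onset of syllable 2 (/tah/).

2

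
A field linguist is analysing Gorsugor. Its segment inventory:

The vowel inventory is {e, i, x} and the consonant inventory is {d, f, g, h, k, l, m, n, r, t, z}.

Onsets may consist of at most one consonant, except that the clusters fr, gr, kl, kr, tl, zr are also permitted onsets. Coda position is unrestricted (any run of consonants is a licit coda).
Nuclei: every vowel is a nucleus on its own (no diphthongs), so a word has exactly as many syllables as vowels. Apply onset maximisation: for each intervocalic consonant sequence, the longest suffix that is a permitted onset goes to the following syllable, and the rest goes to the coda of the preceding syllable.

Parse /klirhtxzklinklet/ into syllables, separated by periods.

The vowels are i, x, i, e — 4 nuclei, so 4 syllables.
σ1/σ2 boundary: /rht/ splits as /rh/ + /t/ (/t/ is the longest suffix that is a licit onset).
σ2/σ3 boundary: /zkl/; trying suffixes from longest down, /kl/ is the first permitted one, so coda /z/ | onset /kl/.
σ3/σ4 boundary: /nkl/ splits as /n/ + /kl/ (/kl/ is the longest suffix that is a licit onset).

klirh.txz.klin.klet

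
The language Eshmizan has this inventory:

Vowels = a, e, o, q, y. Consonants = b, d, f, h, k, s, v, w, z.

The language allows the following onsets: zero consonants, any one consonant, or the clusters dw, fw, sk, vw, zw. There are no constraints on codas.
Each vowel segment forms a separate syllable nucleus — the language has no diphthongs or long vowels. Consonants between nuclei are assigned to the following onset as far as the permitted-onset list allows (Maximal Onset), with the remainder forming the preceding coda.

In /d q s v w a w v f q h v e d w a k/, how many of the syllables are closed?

4

Nuclei (vowels): q, a, q, e, a → 5 syllables.
/q…a/ gap (V1→V2): /svw/ splits as /s/ + /vw/ (/vw/ is the longest suffix that is a licit onset).
/a…q/ gap (V2→V3): /wvf/ splits as /wv/ + /f/ (/f/ is the longest suffix that is a licit onset).
/q…e/ gap (V3→V4): /hv/; trying suffixes from longest down, /v/ is the first permitted one, so coda /h/ | onset /v/.
/e…a/ gap (V4→V5): /dw/ — entire cluster is a permitted onset → onset /dw/, coda ∅.
Syllabification: dqs.vwawv.fqh.ve.dwak.
Classifying each syllable: /dqs/ (closed), /vwawv/ (closed), /fqh/ (closed), /ve/ (open), /dwak/ (closed).
Closed syllables: 4.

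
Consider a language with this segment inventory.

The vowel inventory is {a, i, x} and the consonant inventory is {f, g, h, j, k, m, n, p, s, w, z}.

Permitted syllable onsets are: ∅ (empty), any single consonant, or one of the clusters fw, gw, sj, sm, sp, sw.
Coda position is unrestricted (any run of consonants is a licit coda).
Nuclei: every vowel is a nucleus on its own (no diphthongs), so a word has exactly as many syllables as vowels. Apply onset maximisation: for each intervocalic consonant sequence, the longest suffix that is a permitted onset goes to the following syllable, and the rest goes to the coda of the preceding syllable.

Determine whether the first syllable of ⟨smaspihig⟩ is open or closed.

Vowels present: a, i, i; each is a nucleus, giving 3 syllables.
V1 /a/ – V2 /i/: /sp/ is a licit onset in full, so it all attaches to the next syllable.
V2 /i/ – V3 /i/: /h/ is a single consonant, so it becomes the next onset.
Syllabification: sma.spi.hig.
Syllable 1 is /sma/; it ends in its nucleus with no coda, so it is open.

open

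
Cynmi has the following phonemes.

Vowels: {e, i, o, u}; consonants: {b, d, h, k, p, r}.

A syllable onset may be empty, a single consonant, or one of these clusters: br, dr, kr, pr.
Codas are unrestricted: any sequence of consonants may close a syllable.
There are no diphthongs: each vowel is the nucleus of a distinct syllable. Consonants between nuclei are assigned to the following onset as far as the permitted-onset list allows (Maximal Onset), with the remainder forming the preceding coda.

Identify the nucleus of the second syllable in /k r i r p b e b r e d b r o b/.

e

Vowels present: i, e, e, o; each is a nucleus, giving 4 syllables.
The second nucleus (vowel 2 from the left) is /e/.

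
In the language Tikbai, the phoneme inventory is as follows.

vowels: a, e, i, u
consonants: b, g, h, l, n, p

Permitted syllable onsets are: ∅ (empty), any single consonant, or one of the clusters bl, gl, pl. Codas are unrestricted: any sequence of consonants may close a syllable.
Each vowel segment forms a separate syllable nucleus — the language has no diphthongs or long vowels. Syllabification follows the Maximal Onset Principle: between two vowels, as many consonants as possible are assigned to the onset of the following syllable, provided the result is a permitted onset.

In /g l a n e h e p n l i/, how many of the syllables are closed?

1

The vowels are a, e, e, i — 4 nuclei, so 4 syllables.
V1 /a/ – V2 /e/: just /n/ — single C goes to the following onset.
V2 /e/ – V3 /e/: /h/ is a single consonant, so it becomes the next onset.
V3 /e/ – V4 /i/: /pnl/ — longest licit onset from the right is /l/, leaving /pn/ as coda.
Putting it together: gla.ne.hepn.li.
Classifying each syllable: /gla/ (open), /ne/ (open), /hepn/ (closed), /li/ (open).
Closed syllables: 1.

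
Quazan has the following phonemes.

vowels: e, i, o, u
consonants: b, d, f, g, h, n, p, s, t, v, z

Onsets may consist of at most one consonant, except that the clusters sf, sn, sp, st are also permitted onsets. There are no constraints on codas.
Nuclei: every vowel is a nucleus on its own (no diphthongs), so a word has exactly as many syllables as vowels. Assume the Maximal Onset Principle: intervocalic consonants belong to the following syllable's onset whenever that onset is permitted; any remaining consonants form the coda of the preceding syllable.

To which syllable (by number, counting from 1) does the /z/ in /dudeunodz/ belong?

4

The vowels are u, e, u, o — 4 nuclei, so 4 syllables.
Between /u/ (V1) and /e/ (V2): /d/ is a single consonant, so it becomes the next onset.
Between /e/ (V2) and /u/ (V3): hiatus — the boundary sits between the two vowels.
Between /u/ (V3) and /o/ (V4): /n/ is a single consonant, so it becomes the next onset.
Result: du.de.u.nodz.
The /z/ is in the coda of syllable 4 (/nodz/).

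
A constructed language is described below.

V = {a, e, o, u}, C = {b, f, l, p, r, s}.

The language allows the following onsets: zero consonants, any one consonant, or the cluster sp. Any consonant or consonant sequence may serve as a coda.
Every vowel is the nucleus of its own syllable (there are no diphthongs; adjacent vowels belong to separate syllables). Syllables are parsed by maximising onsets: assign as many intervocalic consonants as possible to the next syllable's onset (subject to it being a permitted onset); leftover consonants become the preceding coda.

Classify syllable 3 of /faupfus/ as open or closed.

closed

The vowels are a, u, u — 3 nuclei, so 3 syllables.
Between /a/ (V1) and /u/ (V2): nothing intervenes; syllable break is V.V.
Between /u/ (V2) and /u/ (V3): cluster /pf/ — the longest permitted-onset suffix is /f/; onset = /f/, preceding coda = /p/.
Result: fa.up.fus.
Syllable 3 is /fus/ with coda /s/, so it is closed.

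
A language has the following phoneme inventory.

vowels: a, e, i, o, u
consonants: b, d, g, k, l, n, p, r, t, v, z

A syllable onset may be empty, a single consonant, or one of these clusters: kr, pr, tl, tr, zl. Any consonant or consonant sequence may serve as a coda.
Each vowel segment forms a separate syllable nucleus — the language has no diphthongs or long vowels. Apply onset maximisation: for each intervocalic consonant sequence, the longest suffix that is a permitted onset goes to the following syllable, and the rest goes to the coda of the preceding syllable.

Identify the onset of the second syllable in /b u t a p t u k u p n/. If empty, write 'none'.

Nuclei (vowels): u, a, u, u → 4 syllables.
/u…a/ gap (V1→V2): /t/ is a single consonant, so it becomes the next onset.
/a…u/ gap (V2→V3): cluster /pt/ — the longest permitted-onset suffix is /t/; onset = /t/, preceding coda = /p/.
/u…u/ gap (V3→V4): /k/ → onset of the next syllable (single consonants are always licit onsets).
Result: bu.tap.tu.kupn.
Syllable 2 is /tap/: onset /t/, nucleus /a/, coda /p/.

t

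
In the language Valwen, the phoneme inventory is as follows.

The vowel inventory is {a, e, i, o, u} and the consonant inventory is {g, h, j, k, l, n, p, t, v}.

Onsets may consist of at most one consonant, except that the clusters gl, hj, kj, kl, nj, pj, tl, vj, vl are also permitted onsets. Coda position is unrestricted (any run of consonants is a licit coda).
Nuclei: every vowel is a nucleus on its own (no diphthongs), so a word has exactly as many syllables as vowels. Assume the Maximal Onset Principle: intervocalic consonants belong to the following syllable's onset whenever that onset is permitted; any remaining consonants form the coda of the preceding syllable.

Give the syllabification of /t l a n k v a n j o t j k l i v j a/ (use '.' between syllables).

tlank.va.njotj.kli.vja

Nuclei (vowels): a, a, o, i, a → 5 syllables.
Between /a/ (V1) and /a/ (V2): /nkv/ splits as /nk/ + /v/ (/v/ is the longest suffix that is a licit onset).
Between /a/ (V2) and /o/ (V3): /nj/ — entire cluster is a permitted onset → onset /nj/, coda ∅.
Between /o/ (V3) and /i/ (V4): /tjkl/ — longest licit onset from the right is /kl/, leaving /tj/ as coda.
Between /i/ (V4) and /a/ (V5): /vj/ is a licit onset in full, so it all attaches to the next syllable.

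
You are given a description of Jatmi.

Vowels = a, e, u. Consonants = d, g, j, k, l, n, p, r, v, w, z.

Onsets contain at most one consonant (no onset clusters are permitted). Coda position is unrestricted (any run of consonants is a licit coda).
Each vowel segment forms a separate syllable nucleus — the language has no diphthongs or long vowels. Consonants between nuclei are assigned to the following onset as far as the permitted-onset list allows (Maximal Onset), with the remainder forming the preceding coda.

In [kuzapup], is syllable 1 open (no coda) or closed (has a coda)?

Vowels present: u, a, u; each is a nucleus, giving 3 syllables.
Between /u/ (V1) and /a/ (V2): /z/ is a single consonant, so it becomes the next onset.
Between /a/ (V2) and /u/ (V3): just /p/ — single C goes to the following onset.
Syllabification: ku.za.pup.
Syllable 1 is /ku/; it ends in its nucleus with no coda, so it is open.

open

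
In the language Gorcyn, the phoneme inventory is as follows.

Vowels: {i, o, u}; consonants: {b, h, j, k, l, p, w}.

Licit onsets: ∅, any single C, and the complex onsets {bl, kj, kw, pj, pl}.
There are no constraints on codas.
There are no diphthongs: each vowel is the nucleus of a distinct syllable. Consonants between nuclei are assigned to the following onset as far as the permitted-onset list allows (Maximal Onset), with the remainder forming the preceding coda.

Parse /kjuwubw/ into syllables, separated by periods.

The vowels are u, u — 2 nuclei, so 2 syllables.
σ1/σ2 boundary: /w/ is a single consonant, so it becomes the next onset.

kju.wubw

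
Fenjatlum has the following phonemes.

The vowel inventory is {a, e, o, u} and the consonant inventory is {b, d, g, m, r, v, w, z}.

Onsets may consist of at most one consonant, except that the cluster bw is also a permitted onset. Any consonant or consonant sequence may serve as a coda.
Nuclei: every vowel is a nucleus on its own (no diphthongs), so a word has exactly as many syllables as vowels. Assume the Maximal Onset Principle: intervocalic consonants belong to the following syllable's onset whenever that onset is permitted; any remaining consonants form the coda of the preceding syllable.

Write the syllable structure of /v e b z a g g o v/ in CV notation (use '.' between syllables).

CVC.CVC.CVC

Nuclei (vowels): e, a, o → 3 syllables.
Between /e/ (V1) and /a/ (V2): /bz/; trying suffixes from longest down, /z/ is the first permitted one, so coda /b/ | onset /z/.
Between /a/ (V2) and /o/ (V3): /gg/ — longest licit onset from the right is /g/, leaving /g/ as coda.
So the parse is veb.zag.gov.
Mapping each syllable to C/V: /veb/ → CVC, /zag/ → CVC, /gov/ → CVC.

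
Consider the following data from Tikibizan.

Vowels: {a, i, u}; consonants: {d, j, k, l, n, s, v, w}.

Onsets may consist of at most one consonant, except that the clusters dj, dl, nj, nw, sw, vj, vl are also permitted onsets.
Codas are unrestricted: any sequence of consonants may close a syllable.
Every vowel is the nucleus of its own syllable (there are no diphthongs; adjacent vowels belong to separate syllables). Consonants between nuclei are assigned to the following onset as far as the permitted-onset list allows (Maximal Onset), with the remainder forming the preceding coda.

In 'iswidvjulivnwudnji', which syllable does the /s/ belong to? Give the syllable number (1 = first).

Vowels present: i, i, u, i, u, i; each is a nucleus, giving 6 syllables.
/i…i/ gap (V1→V2): /sw/ is a licit onset in full, so it all attaches to the next syllable.
/i…u/ gap (V2→V3): /dvj/ — longest licit onset from the right is /vj/, leaving /d/ as coda.
/u…i/ gap (V3→V4): /l/ → onset of the next syllable (single consonants are always licit onsets).
/i…u/ gap (V4→V5): cluster /vnw/ — the longest permitted-onset suffix is /nw/; onset = /nw/, preceding coda = /v/.
/u…i/ gap (V5→V6): /dnj/; trying suffixes from longest down, /nj/ is the first permitted one, so coda /d/ | onset /nj/.
Putting it together: i.swid.vju.liv.nwud.nji.
The /s/ is in the onset of syllable 2 (/swid/).

2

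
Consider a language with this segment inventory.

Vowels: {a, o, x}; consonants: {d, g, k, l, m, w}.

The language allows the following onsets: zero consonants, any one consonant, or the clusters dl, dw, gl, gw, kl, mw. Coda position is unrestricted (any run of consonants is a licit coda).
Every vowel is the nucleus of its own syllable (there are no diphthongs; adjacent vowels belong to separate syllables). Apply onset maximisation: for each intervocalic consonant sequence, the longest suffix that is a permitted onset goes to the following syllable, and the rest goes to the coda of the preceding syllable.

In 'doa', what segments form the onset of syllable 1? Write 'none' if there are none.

d

Vowels present: o, a; each is a nucleus, giving 2 syllables.
σ1/σ2 boundary: hiatus — the boundary sits between the two vowels.
Putting it together: do.a.
Syllable 1 is /do/: onset /d/, nucleus /o/, coda ∅.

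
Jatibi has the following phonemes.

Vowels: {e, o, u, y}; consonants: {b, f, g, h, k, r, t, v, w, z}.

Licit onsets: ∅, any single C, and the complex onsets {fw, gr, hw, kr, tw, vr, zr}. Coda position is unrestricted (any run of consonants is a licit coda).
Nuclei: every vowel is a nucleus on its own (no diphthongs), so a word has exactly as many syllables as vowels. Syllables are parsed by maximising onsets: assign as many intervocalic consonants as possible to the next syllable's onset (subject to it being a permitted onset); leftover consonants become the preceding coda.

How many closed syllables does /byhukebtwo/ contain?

1

Nuclei (vowels): y, u, e, o → 4 syllables.
Between /y/ (V1) and /u/ (V2): just /h/ — single C goes to the following onset.
Between /u/ (V2) and /e/ (V3): /k/ is a single consonant, so it becomes the next onset.
Between /e/ (V3) and /o/ (V4): cluster /btw/ — the longest permitted-onset suffix is /tw/; onset = /tw/, preceding coda = /b/.
Syllabification: by.hu.keb.two.
Classifying each syllable: /by/ (open), /hu/ (open), /keb/ (closed), /two/ (open).
Closed syllables: 1.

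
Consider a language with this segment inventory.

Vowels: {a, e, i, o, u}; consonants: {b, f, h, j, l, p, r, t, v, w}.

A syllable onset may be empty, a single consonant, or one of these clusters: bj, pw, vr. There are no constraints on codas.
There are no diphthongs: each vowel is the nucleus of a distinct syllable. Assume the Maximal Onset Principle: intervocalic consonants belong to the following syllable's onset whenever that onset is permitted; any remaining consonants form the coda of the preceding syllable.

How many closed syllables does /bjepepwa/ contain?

0

Vowels present: e, e, a; each is a nucleus, giving 3 syllables.
/e…e/ gap (V1→V2): /p/ → onset of the next syllable (single consonants are always licit onsets).
/e…a/ gap (V2→V3): /pw/ — entire cluster is a permitted onset → onset /pw/, coda ∅.
Putting it together: bje.pe.pwa.
Classifying each syllable: /bje/ (open), /pe/ (open), /pwa/ (open).
Closed syllables: 0.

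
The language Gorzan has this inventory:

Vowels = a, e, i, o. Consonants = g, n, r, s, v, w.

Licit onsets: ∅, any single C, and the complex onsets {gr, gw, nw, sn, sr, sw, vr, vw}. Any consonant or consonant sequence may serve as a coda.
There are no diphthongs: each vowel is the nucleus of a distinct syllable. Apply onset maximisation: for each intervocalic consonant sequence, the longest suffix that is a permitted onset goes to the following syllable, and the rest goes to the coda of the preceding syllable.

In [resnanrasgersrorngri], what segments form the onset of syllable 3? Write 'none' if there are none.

r

Vowels present: e, a, a, e, o, i; each is a nucleus, giving 6 syllables.
Between /e/ (V1) and /a/ (V2): /sn/ is a licit onset in full, so it all attaches to the next syllable.
Between /a/ (V2) and /a/ (V3): cluster /nr/ — the longest permitted-onset suffix is /r/; onset = /r/, preceding coda = /n/.
Between /a/ (V3) and /e/ (V4): /sg/ — longest licit onset from the right is /g/, leaving /s/ as coda.
Between /e/ (V4) and /o/ (V5): /rsr/ splits as /r/ + /sr/ (/sr/ is the longest suffix that is a licit onset).
Between /o/ (V5) and /i/ (V6): /rngr/ splits as /rn/ + /gr/ (/gr/ is the longest suffix that is a licit onset).
Syllabification: re.snan.ras.ger.srorn.gri.
Syllable 3 is /ras/: onset /r/, nucleus /a/, coda /s/.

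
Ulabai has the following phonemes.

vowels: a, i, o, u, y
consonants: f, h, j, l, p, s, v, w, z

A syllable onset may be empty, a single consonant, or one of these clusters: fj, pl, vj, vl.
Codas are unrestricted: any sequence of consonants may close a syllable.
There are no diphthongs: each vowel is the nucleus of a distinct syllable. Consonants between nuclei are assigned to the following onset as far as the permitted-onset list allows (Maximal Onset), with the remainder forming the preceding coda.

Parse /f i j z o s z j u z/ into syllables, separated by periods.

The vowels are i, o, u — 3 nuclei, so 3 syllables.
Between /i/ (V1) and /o/ (V2): /jz/; trying suffixes from longest down, /z/ is the first permitted one, so coda /j/ | onset /z/.
Between /o/ (V2) and /u/ (V3): /szj/; trying suffixes from longest down, /j/ is the first permitted one, so coda /sz/ | onset /j/.

fij.zosz.juz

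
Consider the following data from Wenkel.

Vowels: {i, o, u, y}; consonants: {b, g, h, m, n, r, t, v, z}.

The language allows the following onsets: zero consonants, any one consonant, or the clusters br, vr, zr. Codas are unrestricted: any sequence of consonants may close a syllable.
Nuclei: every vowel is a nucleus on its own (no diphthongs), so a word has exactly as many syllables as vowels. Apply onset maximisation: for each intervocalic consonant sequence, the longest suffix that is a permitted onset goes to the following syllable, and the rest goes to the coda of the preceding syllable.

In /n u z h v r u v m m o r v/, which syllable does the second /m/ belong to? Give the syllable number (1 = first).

Vowels present: u, u, o; each is a nucleus, giving 3 syllables.
Between /u/ (V1) and /u/ (V2): /zhvr/; trying suffixes from longest down, /vr/ is the first permitted one, so coda /zh/ | onset /vr/.
Between /u/ (V2) and /o/ (V3): cluster /vmm/ — the longest permitted-onset suffix is /m/; onset = /m/, preceding coda = /vm/.
Result: nuzh.vruvm.morv.
The second /m/ is in the onset of syllable 3 (/morv/).

3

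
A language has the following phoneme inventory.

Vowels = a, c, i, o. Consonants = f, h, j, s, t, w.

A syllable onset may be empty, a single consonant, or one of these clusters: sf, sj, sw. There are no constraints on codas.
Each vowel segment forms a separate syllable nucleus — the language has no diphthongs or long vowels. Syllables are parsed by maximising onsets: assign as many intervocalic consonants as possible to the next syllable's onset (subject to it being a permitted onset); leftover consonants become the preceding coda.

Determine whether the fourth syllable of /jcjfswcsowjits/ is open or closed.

Nuclei (vowels): c, c, o, i → 4 syllables.
/c…c/ gap (V1→V2): cluster /jfsw/ — the longest permitted-onset suffix is /sw/; onset = /sw/, preceding coda = /jf/.
/c…o/ gap (V2→V3): /s/ is a single consonant, so it becomes the next onset.
/o…i/ gap (V3→V4): /wj/ — longest licit onset from the right is /j/, leaving /w/ as coda.
Result: jcjf.swc.sow.jits.
Syllable 4 is /jits/ with coda /ts/, so it is closed.

closed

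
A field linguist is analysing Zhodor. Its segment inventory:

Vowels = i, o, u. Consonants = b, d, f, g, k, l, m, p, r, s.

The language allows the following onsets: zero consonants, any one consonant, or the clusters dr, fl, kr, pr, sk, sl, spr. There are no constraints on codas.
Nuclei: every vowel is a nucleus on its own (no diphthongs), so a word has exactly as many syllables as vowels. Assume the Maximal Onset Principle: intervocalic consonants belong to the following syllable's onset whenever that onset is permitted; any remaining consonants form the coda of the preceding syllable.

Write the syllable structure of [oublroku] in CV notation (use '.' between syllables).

V.VCC.CV.CV

Vowels present: o, u, o, u; each is a nucleus, giving 4 syllables.
Between /o/ (V1) and /u/ (V2): nothing intervenes; syllable break is V.V.
Between /u/ (V2) and /o/ (V3): /blr/ — longest licit onset from the right is /r/, leaving /bl/ as coda.
Between /o/ (V3) and /u/ (V4): /k/ is a single consonant, so it becomes the next onset.
Syllabification: o.ubl.ro.ku.
Mapping each syllable to C/V: /o/ → V, /ubl/ → VCC, /ro/ → CV, /ku/ → CV.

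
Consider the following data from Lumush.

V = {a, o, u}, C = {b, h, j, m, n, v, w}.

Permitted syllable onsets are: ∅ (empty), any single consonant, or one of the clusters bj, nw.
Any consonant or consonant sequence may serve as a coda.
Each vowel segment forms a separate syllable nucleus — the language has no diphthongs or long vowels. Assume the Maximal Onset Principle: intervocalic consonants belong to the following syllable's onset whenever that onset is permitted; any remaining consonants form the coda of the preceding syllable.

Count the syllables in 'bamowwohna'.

4

Vowels present: a, o, o, a; each is a nucleus, giving 4 syllables.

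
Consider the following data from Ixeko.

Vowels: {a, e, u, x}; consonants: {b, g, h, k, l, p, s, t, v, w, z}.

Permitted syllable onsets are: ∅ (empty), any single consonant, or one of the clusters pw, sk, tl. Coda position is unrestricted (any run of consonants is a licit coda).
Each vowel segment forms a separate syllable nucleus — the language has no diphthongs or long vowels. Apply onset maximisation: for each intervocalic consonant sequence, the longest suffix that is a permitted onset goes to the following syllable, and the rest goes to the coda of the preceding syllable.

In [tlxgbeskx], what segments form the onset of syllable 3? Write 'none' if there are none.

The vowels are x, e, x — 3 nuclei, so 3 syllables.
/x…e/ gap (V1→V2): /gb/ — longest licit onset from the right is /b/, leaving /g/ as coda.
/e…x/ gap (V2→V3): /sk/ is a licit onset in full, so it all attaches to the next syllable.
Putting it together: tlxg.be.skx.
Syllable 3 is /skx/: onset /sk/, nucleus /x/, coda ∅.

sk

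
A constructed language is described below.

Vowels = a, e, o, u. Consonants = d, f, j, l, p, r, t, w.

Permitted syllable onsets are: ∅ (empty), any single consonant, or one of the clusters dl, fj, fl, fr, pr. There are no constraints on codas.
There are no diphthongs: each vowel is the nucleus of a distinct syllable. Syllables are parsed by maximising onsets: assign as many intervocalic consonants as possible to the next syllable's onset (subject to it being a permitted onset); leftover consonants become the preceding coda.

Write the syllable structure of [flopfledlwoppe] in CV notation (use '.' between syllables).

CCVC.CCVCC.CVC.CV

Vowels present: o, e, o, e; each is a nucleus, giving 4 syllables.
/o…e/ gap (V1→V2): /pfl/ splits as /p/ + /fl/ (/fl/ is the longest suffix that is a licit onset).
/e…o/ gap (V2→V3): /dlw/ splits as /dl/ + /w/ (/w/ is the longest suffix that is a licit onset).
/o…e/ gap (V3→V4): /pp/ splits as /p/ + /p/ (/p/ is the longest suffix that is a licit onset).
Result: flop.fledl.wop.pe.
Mapping each syllable to C/V: /flop/ → CCVC, /fledl/ → CCVCC, /wop/ → CVC, /pe/ → CV.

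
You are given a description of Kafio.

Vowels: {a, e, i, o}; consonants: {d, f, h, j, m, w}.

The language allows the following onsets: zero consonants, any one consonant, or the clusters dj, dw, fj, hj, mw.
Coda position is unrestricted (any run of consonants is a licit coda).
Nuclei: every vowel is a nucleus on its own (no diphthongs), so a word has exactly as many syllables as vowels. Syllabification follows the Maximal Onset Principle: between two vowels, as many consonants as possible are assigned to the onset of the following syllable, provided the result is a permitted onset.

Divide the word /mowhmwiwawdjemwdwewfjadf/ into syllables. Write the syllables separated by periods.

Vowels present: o, i, a, e, e, a; each is a nucleus, giving 6 syllables.
Between /o/ (V1) and /i/ (V2): cluster /whmw/ — the longest permitted-onset suffix is /mw/; onset = /mw/, preceding coda = /wh/.
Between /i/ (V2) and /a/ (V3): just /w/ — single C goes to the following onset.
Between /a/ (V3) and /e/ (V4): /wdj/ — longest licit onset from the right is /dj/, leaving /w/ as coda.
Between /e/ (V4) and /e/ (V5): /mwdw/ splits as /mw/ + /dw/ (/dw/ is the longest suffix that is a licit onset).
Between /e/ (V5) and /a/ (V6): /wfj/ — longest licit onset from the right is /fj/, leaving /w/ as coda.

mowh.mwi.waw.djemw.dwew.fjadf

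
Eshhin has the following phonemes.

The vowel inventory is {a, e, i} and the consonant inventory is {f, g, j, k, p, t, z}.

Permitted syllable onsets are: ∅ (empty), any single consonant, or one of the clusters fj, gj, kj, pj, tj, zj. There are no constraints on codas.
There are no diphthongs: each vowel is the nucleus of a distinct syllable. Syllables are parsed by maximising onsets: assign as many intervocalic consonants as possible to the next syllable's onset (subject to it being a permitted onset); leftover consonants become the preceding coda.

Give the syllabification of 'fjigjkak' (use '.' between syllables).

fjigj.kak

Vowels present: i, a; each is a nucleus, giving 2 syllables.
/i…a/ gap (V1→V2): /gjk/ — longest licit onset from the right is /k/, leaving /gj/ as coda.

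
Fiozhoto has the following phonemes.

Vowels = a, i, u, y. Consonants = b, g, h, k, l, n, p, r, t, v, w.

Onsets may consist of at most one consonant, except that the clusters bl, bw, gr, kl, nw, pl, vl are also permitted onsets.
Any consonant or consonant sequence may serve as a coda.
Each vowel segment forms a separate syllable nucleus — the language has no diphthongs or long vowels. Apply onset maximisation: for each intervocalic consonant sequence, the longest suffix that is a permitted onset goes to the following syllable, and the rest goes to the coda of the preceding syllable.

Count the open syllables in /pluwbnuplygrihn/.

The vowels are u, u, y, i — 4 nuclei, so 4 syllables.
V1 /u/ – V2 /u/: /wbn/ splits as /wb/ + /n/ (/n/ is the longest suffix that is a licit onset).
V2 /u/ – V3 /y/: cluster /pl/ — /pl/ is itself a permitted onset, so the whole cluster goes right; preceding coda = ∅.
V3 /y/ – V4 /i/: /gr/ is a licit onset in full, so it all attaches to the next syllable.
Syllabification: pluwb.nu.ply.grihn.
Classifying each syllable: /pluwb/ (closed), /nu/ (open), /ply/ (open), /grihn/ (closed).
Open syllables: 2.

2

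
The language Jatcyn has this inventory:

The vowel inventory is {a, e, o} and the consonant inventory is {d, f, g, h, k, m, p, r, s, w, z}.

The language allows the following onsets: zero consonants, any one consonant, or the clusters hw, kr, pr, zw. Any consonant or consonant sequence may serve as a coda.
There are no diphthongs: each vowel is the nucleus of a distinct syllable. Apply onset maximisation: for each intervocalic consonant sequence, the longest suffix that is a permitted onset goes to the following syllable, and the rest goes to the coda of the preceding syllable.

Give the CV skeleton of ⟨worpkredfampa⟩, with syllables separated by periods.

CVCC.CCVC.CVC.CV

Nuclei (vowels): o, e, a, a → 4 syllables.
Between /o/ (V1) and /e/ (V2): /rpkr/; trying suffixes from longest down, /kr/ is the first permitted one, so coda /rp/ | onset /kr/.
Between /e/ (V2) and /a/ (V3): /df/ — longest licit onset from the right is /f/, leaving /d/ as coda.
Between /a/ (V3) and /a/ (V4): cluster /mp/ — the longest permitted-onset suffix is /p/; onset = /p/, preceding coda = /m/.
Result: worp.kred.fam.pa.
Mapping each syllable to C/V: /worp/ → CVCC, /kred/ → CCVC, /fam/ → CVC, /pa/ → CV.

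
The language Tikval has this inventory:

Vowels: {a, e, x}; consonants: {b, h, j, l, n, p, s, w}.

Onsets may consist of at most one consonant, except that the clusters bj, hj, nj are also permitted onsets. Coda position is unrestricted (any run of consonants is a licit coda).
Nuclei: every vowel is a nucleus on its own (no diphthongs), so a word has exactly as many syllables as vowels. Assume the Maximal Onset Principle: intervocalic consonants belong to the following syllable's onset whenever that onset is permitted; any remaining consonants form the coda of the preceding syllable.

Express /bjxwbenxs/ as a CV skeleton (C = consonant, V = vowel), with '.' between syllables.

Nuclei (vowels): x, e, x → 3 syllables.
Between /x/ (V1) and /e/ (V2): /wb/; trying suffixes from longest down, /b/ is the first permitted one, so coda /w/ | onset /b/.
Between /e/ (V2) and /x/ (V3): /n/ → onset of the next syllable (single consonants are always licit onsets).
So the parse is bjxw.be.nxs.
Mapping each syllable to C/V: /bjxw/ → CCVC, /be/ → CV, /nxs/ → CVC.

CCVC.CV.CVC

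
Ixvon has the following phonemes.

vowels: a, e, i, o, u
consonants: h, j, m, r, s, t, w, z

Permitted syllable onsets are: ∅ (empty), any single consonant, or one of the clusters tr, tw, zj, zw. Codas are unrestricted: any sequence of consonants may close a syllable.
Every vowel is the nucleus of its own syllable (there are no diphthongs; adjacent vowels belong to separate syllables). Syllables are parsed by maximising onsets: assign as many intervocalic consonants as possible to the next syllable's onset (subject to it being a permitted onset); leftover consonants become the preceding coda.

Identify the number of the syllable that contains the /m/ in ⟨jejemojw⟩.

3

The vowels are e, e, o — 3 nuclei, so 3 syllables.
Between /e/ (V1) and /e/ (V2): /j/ is a single consonant, so it becomes the next onset.
Between /e/ (V2) and /o/ (V3): just /m/ — single C goes to the following onset.
So the parse is je.je.mojw.
The /m/ is in the onset of syllable 3 (/mojw/).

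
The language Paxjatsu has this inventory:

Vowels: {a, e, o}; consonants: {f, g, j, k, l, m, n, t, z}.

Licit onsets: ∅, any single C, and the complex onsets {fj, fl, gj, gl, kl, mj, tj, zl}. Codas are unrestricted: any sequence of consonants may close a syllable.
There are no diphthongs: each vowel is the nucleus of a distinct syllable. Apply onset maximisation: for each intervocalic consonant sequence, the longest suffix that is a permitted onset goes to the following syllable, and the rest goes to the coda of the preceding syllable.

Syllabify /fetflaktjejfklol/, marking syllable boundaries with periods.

The vowels are e, a, e, o — 4 nuclei, so 4 syllables.
σ1/σ2 boundary: /tfl/ — longest licit onset from the right is /fl/, leaving /t/ as coda.
σ2/σ3 boundary: /ktj/ splits as /k/ + /tj/ (/tj/ is the longest suffix that is a licit onset).
σ3/σ4 boundary: cluster /jfkl/ — the longest permitted-onset suffix is /kl/; onset = /kl/, preceding coda = /jf/.

fet.flak.tjejf.klol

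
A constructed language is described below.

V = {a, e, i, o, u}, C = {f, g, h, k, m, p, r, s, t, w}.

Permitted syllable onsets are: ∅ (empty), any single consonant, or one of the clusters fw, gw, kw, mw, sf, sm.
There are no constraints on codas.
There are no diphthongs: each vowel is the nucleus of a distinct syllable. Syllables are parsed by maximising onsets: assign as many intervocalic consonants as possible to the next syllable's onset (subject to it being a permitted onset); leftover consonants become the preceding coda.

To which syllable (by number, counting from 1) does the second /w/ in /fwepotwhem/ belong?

2

Nuclei (vowels): e, o, e → 3 syllables.
V1 /e/ – V2 /o/: just /p/ — single C goes to the following onset.
V2 /o/ – V3 /e/: /twh/; trying suffixes from longest down, /h/ is the first permitted one, so coda /tw/ | onset /h/.
Syllabification: fwe.potw.hem.
The second /w/ is in the coda of syllable 2 (/potw/).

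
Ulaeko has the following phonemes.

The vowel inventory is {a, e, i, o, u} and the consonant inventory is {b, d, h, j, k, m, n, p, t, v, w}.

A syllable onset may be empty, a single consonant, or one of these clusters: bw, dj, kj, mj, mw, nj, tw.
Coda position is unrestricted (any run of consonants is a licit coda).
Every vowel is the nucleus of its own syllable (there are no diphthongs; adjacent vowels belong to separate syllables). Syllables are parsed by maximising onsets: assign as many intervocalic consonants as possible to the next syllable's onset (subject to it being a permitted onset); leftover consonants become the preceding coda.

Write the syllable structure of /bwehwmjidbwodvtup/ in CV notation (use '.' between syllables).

Vowels present: e, i, o, u; each is a nucleus, giving 4 syllables.
/e…i/ gap (V1→V2): /hwmj/ — longest licit onset from the right is /mj/, leaving /hw/ as coda.
/i…o/ gap (V2→V3): /dbw/ splits as /d/ + /bw/ (/bw/ is the longest suffix that is a licit onset).
/o…u/ gap (V3→V4): /dvt/; trying suffixes from longest down, /t/ is the first permitted one, so coda /dv/ | onset /t/.
Putting it together: bwehw.mjid.bwodv.tup.
Mapping each syllable to C/V: /bwehw/ → CCVCC, /mjid/ → CCVC, /bwodv/ → CCVCC, /tup/ → CVC.

CCVCC.CCVC.CCVCC.CVC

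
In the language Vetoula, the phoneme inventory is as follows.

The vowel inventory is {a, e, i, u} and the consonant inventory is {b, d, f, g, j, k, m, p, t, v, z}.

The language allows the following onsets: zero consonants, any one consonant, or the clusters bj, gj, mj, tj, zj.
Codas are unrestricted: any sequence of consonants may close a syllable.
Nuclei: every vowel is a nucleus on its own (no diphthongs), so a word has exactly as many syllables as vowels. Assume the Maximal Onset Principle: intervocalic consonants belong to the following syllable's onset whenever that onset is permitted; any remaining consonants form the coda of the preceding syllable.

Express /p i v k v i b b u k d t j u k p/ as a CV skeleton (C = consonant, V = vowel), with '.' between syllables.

CVCC.CVC.CVCC.CCVCC

The vowels are i, i, u, u — 4 nuclei, so 4 syllables.
/i…i/ gap (V1→V2): /vkv/ — longest licit onset from the right is /v/, leaving /vk/ as coda.
/i…u/ gap (V2→V3): /bb/; trying suffixes from longest down, /b/ is the first permitted one, so coda /b/ | onset /b/.
/u…u/ gap (V3→V4): /kdtj/; trying suffixes from longest down, /tj/ is the first permitted one, so coda /kd/ | onset /tj/.
Syllabification: pivk.vib.bukd.tjukp.
Mapping each syllable to C/V: /pivk/ → CVCC, /vib/ → CVC, /bukd/ → CVCC, /tjukp/ → CCVCC.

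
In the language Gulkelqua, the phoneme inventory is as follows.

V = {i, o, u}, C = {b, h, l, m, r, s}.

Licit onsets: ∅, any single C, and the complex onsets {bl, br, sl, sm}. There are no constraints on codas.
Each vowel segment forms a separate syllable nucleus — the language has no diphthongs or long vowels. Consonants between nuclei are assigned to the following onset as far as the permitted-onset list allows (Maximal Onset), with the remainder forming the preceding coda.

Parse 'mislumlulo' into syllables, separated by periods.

Vowels present: i, u, u, o; each is a nucleus, giving 4 syllables.
σ1/σ2 boundary: /sl/ is a licit onset in full, so it all attaches to the next syllable.
σ2/σ3 boundary: /ml/ — longest licit onset from the right is /l/, leaving /m/ as coda.
σ3/σ4 boundary: /l/ is a single consonant, so it becomes the next onset.

mi.slum.lu.lo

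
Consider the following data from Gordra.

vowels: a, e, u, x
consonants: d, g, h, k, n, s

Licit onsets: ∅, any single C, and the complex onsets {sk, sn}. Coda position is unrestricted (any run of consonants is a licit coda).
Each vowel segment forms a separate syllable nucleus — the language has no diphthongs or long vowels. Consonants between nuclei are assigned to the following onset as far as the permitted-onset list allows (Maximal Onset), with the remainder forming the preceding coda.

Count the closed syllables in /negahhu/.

Vowels present: e, a, u; each is a nucleus, giving 3 syllables.
Between /e/ (V1) and /a/ (V2): /g/ → onset of the next syllable (single consonants are always licit onsets).
Between /a/ (V2) and /u/ (V3): cluster /hh/ — the longest permitted-onset suffix is /h/; onset = /h/, preceding coda = /h/.
So the parse is ne.gah.hu.
Classifying each syllable: /ne/ (open), /gah/ (closed), /hu/ (open).
Closed syllables: 1.

1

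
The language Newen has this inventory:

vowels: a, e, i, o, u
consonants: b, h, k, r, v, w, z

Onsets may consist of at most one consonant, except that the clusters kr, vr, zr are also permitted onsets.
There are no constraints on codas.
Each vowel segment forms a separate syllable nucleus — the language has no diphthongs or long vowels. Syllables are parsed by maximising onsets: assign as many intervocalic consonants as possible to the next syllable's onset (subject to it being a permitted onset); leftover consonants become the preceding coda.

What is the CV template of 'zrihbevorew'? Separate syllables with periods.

Vowels present: i, e, o, e; each is a nucleus, giving 4 syllables.
V1 /i/ – V2 /e/: /hb/ — longest licit onset from the right is /b/, leaving /h/ as coda.
V2 /e/ – V3 /o/: /v/ → onset of the next syllable (single consonants are always licit onsets).
V3 /o/ – V4 /e/: /r/ → onset of the next syllable (single consonants are always licit onsets).
Syllabification: zrih.be.vo.rew.
Mapping each syllable to C/V: /zrih/ → CCVC, /be/ → CV, /vo/ → CV, /rew/ → CVC.

CCVC.CV.CV.CVC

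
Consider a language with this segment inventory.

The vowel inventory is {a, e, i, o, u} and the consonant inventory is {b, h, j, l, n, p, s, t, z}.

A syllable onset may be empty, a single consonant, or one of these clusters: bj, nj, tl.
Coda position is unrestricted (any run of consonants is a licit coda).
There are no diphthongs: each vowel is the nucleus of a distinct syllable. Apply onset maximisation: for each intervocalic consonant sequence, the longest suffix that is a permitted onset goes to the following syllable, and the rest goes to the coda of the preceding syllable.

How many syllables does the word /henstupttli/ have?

Vowels present: e, u, i; each is a nucleus, giving 3 syllables.

3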